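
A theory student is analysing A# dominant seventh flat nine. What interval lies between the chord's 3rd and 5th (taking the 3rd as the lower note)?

Spelling the chord: A# C## E# G# B.
So we need the interval from C## up to E#.
From C## to E#: 3 semitones over a third = minor.

minor 3rd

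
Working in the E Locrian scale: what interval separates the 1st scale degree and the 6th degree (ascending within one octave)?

The scale runs E F G A B♭ C D.
That puts E below C.
E up to C is 8 semitones, a half step narrower than a major sixth, so the interval is minor.

minor 6th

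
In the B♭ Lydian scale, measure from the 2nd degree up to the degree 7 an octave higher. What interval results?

major thirteenth

The scale runs B♭ C D E F G A.
So we need the interval from C up to A.
Counting 13 letters and 21 half steps from C gives a major thirteenth.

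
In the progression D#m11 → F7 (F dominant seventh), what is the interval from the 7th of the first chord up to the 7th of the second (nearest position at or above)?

diminished 3rd

The 7th of D#m11 is C#; the 7th of F7 (F dominant seventh) is Eb.
From C# to Eb: 2 semitones over a third = diminished.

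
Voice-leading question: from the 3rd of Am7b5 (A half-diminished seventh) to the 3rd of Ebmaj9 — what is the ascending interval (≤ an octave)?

perfect 5th

Am7b5 (A half-diminished seventh) has C as its 3rd, and Ebmaj9 has G as its 3rd.
C up to G spans 5 letter names and 7 semitones — a perfect fifth.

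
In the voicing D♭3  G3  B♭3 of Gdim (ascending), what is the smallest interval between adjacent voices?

Adjacent intervals: D♭3→G3 = augmented fourth; G3→B♭3 = minor third.
The smallest is G3 to B♭3, a minor third (3 semitones).

minor 3rd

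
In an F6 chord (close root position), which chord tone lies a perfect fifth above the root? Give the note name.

The chord tones of F6 (F major sixth) are F-A-C-D.
The root is F. A perfect fifth above F is C.
C is the chord's 5th.

C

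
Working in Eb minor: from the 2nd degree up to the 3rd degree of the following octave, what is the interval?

The scale runs Eb F Gb Ab Bb Cb Db.
2nd degree = F; degree 3 (up an octave) = Gb.
F up to Gb is 13 semitones, a half step narrower than a major ninth, so the interval is minor.

minor ninth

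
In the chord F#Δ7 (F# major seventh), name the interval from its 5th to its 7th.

Spelling the chord: F#-A#-C#-E#.
5th = C#; 7th = E#.
Counting 3 letters and 4 half steps from C# gives a major third.

major third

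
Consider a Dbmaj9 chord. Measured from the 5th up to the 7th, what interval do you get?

major third

Dbmaj9 is spelled Db–F–Ab–C–Eb.
The 5th is Ab and the 7th is C.
From Ab to C is 4 semitones, exactly the major third.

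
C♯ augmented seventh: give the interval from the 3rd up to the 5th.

C♯7#5: C♯ E♯ G𝄪 B.
3rd = E♯; 5th = G𝄪.
From E♯ to G𝄪 is 4 semitones, exactly the major third.

major third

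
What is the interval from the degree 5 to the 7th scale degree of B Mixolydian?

minor 3rd

The scale runs B C♯ D♯ E F♯ G♯ A.
Degree 5 = F♯; 7th scale degree = A.
From F♯ to A: 3 semitones over a third = minor.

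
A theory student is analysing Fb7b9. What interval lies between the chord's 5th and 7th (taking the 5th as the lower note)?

minor third

Spelling the chord: Fb Ab Cb Ebb Gbb.
That puts Cb below Ebb.
Cb up to Ebb is 3 semitones, a half step narrower than a major third, so the interval is minor.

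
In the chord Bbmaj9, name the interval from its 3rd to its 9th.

Spelling the chord: Bb-D-F-A-C.
That puts D below C.
D up to C is 10 semitones, a half step narrower than a major seventh, so the interval is minor.

minor seventh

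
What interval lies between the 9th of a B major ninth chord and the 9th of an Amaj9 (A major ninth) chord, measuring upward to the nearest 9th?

minor seventh

The 9th of B major ninth is C#; the 9th of Amaj9 (A major ninth) is B.
From C# to B: 10 semitones over a seventh = minor.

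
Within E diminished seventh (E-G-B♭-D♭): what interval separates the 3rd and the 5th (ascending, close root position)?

That puts G below B♭.
3 letter names make it a third; at 3 semitones (a half step narrower than major) the quality is minor.

minor third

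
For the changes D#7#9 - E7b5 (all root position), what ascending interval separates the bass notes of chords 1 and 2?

minor second

The roots are D# and E.
2 letter names make it a second; at 1 semitone (a half step narrower than major) the quality is minor.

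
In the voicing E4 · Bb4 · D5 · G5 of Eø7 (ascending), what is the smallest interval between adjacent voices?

M3

Adjacent intervals: E4→Bb4 = diminished fifth; Bb4→D5 = major third; D5→G5 = perfect fourth.
The smallest is Bb4 to D5, a major third (4 semitones).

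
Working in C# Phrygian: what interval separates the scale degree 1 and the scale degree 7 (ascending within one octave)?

The scale runs C# D E F# G# A B.
So we need the interval from C# up to B.
C# up to B is 10 semitones, a half step narrower than a major seventh, so the interval is minor.

minor seventh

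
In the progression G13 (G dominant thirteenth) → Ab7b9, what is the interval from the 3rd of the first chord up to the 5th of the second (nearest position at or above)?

d4

The 3rd of G13 (G dominant thirteenth) is B; the 5th of Ab7b9 is Eb.
B up to Eb is 4 semitones, a half step narrower than a perfect fourth, so the interval is diminished.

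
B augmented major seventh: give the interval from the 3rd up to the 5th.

B augmented major seventh: B–D#–F##–A#.
3rd = D#; 5th = F##.
From D# to F## is 4 semitones, exactly the major third.

major 3rd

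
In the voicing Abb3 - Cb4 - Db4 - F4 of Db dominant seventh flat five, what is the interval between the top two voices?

Those voices are Db4 and F4.
Counting 3 letters and 4 half steps from Db gives a major third.

major third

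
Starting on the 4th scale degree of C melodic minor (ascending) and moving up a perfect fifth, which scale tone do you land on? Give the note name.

C

The scale is C D E♭ F G A B.
The 4th scale degree is F; a perfect fifth above that is C — scale degree 1.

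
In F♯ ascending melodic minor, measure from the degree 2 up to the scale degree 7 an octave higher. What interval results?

Spelling F♯ ascending melodic minor: F♯ G♯ A B C♯ D♯ E♯.
So we need the interval from G♯ up to E♯.
Counting 13 letters and 21 half steps from G♯ gives a major thirteenth.

major thirteenth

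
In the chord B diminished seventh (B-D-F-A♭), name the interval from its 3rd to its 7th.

That puts D below A♭.
D up to A♭ is 6 semitones, a half step narrower than a perfect fifth, so the interval is diminished.

diminished 5th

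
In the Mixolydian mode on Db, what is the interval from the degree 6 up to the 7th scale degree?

minor 2nd

The scale runs Db Eb F Gb Ab Bb Cb.
Degree 6 = Bb; degree 7 = Cb.
From Bb to Cb: 1 semitone over a second = minor.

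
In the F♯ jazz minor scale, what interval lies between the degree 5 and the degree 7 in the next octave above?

F♯ melodic minor: F♯ G♯ A B C♯ D♯ E♯.
So we need the interval from C♯ up to E♯.
Counting 10 letters and 16 half steps from C♯ gives a major tenth.

M10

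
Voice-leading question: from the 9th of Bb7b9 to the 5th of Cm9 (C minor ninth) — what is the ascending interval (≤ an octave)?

The 9th of Bb7b9 is Cb; the 5th of Cm9 (C minor ninth) is G.
From Cb to G: 8 semitones over a fifth = augmented.

augmented fifth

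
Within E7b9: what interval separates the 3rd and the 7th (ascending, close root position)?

E7b9: E G# B D F.
3rd = G#; 7th = D.
G# up to D is 6 semitones, a half step narrower than a perfect fifth, so the interval is diminished.

d5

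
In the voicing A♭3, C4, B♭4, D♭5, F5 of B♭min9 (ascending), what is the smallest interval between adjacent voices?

m3

Adjacent intervals: A♭3→C4 = major third; C4→B♭4 = minor seventh; B♭4→D♭5 = minor third; D♭5→F5 = major third.
The smallest is B♭4 to D♭5, a minor third (3 semitones).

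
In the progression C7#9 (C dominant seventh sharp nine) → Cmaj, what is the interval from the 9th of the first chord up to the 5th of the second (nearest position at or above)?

The 9th of C7#9 (C dominant seventh sharp nine) is D#; the 5th of Cmaj is G.
D# up to G is 4 semitones, a half step narrower than a perfect fourth, so the interval is diminished.

diminished fourth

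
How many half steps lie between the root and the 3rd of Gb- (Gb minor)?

Gbm: Gb–Bbb–Db.
Gb to Bbb is a minor third: 3 semitones.

3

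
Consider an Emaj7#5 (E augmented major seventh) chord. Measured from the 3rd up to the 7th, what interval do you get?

perfect fifth

Emaj7#5 (E augmented major seventh) is spelled E-G#-B#-D#.
So we need the interval from G# up to D#.
From G# to D# is 7 semitones, exactly the perfect fifth.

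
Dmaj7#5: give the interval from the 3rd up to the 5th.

D+maj7: D–F#–A#–C#.
That puts F# below A#.
From F# to A# is 4 semitones, exactly the major third.

major third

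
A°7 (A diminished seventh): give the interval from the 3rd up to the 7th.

A°7 is spelled A, C, Eb, Gb.
The 3rd is C and the 7th is Gb.
C up to Gb is 6 semitones, a half step narrower than a perfect fifth, so the interval is diminished.

diminished 5th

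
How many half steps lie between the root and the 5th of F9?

F9: F-A-C-Eb-G.
F to C is a perfect fifth: 7 semitones.

7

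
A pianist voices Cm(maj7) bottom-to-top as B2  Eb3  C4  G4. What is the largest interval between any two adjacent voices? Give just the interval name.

M6

Adjacent intervals: B2→Eb3 = diminished fourth; Eb3→C4 = major sixth; C4→G4 = perfect fifth.
The largest is Eb3 to C4, a major sixth (9 semitones).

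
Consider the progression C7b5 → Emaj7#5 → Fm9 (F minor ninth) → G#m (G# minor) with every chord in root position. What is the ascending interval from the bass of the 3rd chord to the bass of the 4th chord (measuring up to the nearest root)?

augmented second

The roots are F and G#.
2 letter names make it a second; at 3 semitones (a half step wider than major) the quality is augmented.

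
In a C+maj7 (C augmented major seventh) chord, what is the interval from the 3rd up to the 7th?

C+maj7 is spelled C, E, G#, B.
So we need the interval from E up to B.
From E to B is 7 semitones, exactly the perfect fifth.

perfect fifth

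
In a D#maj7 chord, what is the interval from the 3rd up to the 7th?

perfect fifth

D#Δ7 (D# major seventh) is spelled D#, F##, A#, C##.
So we need the interval from F## up to C##.
From F## to C## is 7 semitones, exactly the perfect fifth.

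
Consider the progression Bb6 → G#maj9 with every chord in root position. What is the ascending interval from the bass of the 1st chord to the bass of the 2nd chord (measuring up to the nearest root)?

augmented sixth

The roots are Bb and G#.
6 letter names make it a sixth; at 10 semitones (a half step wider than major) the quality is augmented.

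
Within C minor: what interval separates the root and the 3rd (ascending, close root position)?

C- (C minor): C E♭ G.
So we need the interval from C up to E♭.
C up to E♭ is 3 semitones, a half step narrower than a major third, so the interval is minor.

minor 3rd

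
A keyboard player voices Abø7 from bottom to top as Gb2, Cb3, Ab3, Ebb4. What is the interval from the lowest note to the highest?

minor thirteenth

The outer voices are Gb2 and Ebb4.
From Gb to Ebb: 20 semitones over a thirteenth = minor.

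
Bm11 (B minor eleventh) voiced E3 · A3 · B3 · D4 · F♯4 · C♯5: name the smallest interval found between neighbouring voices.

major 2nd

Adjacent intervals: E3→A3 = perfect fourth; A3→B3 = major second; B3→D4 = minor third; D4→F♯4 = major third; F♯4→C♯5 = perfect fifth.
The smallest is A3 to B3, a major second (2 semitones).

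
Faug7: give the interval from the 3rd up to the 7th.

Faug7 is spelled F A C# Eb.
So we need the interval from A up to Eb.
From A to Eb: 6 semitones over a fifth = diminished.

diminished fifth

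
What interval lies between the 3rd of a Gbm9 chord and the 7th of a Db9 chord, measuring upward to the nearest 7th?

M2

The 3rd of Gbm9 is Bbb; the 7th of Db9 is Cb.
From Bbb to Cb is 2 semitones, exactly the major second.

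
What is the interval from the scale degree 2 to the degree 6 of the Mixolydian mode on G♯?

The scale runs G♯ A♯ B♯ C♯ D♯ E♯ F♯.
So we need the interval from A♯ up to E♯.
A♯ up to E♯ spans 5 letter names and 7 semitones — a perfect fifth.

P5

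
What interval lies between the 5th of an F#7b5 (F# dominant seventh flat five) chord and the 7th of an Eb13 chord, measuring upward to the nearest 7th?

F#7b5 (F# dominant seventh flat five) has C as its 5th, and Eb13 has Db as its 7th.
From C to Db: 1 semitone over a second = minor.

m2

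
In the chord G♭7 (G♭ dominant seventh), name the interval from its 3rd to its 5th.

The chord tones of G♭7 are G♭, B♭, D♭, F♭.
So we need the interval from B♭ up to D♭.
3 letter names make it a third; at 3 semitones (a half step narrower than major) the quality is minor.

minor third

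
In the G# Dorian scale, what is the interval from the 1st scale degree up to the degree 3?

m3

The scale runs G# A# B C# D# E# F#.
1st scale degree = G#; 3rd scale degree = B.
3 letter names make it a third; at 3 semitones (a half step narrower than major) the quality is minor.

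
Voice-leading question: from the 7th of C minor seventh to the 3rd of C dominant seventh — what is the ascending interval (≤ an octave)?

augmented 4th

The 7th of C minor seventh is B♭; the 3rd of C dominant seventh is E.
B♭ up to E is 6 semitones, a half step wider than a perfect fourth, so the interval is augmented.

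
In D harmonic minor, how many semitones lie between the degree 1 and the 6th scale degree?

8

The scale is D E F G A Bb C#.
D up to Bb is a minor sixth — 8 semitones.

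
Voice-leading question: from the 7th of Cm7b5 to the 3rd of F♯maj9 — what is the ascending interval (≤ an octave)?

Cm7b5 has B♭ as its 7th, and F♯maj9 has A♯ as its 3rd.
7 letter names make it a seventh; at 12 semitones (a half step wider than major) the quality is augmented.

augmented seventh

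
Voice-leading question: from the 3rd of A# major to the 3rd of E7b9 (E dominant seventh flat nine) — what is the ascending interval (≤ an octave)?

The 3rd of A# major is C##; the 3rd of E7b9 (E dominant seventh flat nine) is G#.
5 letter names make it a fifth; at 6 semitones (a half step narrower than perfect) the quality is diminished.

diminished fifth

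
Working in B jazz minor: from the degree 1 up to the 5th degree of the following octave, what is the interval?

perfect twelfth

B melodic minor: B C♯ D E F♯ G♯ A♯.
That puts B below F♯.
Counting 12 letters and 19 half steps from B gives a perfect twelfth.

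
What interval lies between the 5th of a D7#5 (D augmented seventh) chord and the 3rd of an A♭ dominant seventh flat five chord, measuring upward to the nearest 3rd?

D7#5 (D augmented seventh) has A♯ as its 5th, and A♭ dominant seventh flat five has C as its 3rd.
3 letter names make it a third; at 2 semitones (a whole step narrower than major) the quality is diminished.

d3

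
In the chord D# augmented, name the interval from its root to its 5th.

D#aug (D# augmented) is spelled D#–F##–A##.
Root = D#; 5th = A##.
5 letter names make it a fifth; at 8 semitones (a half step wider than perfect) the quality is augmented.

A5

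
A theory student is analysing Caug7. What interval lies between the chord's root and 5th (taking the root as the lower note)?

A5

C augmented seventh is spelled C-E-G♯-B♭.
That puts C below G♯.
5 letter names make it a fifth; at 8 semitones (a half step wider than perfect) the quality is augmented.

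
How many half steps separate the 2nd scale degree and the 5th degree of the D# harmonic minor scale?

5

The scale is D# E# F# G# A# B C##.
E# up to A# is a perfect fourth — 5 semitones.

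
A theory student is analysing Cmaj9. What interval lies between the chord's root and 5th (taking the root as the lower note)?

C major ninth: C-E-G-B-D.
Root = C; 5th = G.
C up to G spans 5 letter names and 7 semitones — a perfect fifth.

perfect 5th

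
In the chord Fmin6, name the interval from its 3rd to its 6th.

A4

Spelling the chord: F–Ab–C–D.
That puts Ab below D.
From Ab to D: 6 semitones over a fourth = augmented.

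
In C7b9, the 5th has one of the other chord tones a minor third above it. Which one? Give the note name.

Bb

C7b9 is spelled C, E, G, B♭, D♭.
The 5th is G. A minor third above G is B♭.
B♭ is the chord's 7th.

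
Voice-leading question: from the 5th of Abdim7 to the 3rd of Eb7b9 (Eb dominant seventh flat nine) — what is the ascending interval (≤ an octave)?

The 5th of Abdim7 is Ebb; the 3rd of Eb7b9 (Eb dominant seventh flat nine) is G.
3 letter names make it a third; at 5 semitones (a half step wider than major) the quality is augmented.

augmented third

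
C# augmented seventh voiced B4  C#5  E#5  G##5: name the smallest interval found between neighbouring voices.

major second

Adjacent intervals: B4→C#5 = major second; C#5→E#5 = major third; E#5→G##5 = major third.
The smallest is B4 to C#5, a major second (2 semitones).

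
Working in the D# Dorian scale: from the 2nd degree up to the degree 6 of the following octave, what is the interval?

perfect 12th

D# dorian: D# E# F# G# A# B# C#.
The 2nd degree is E# and the 6th scale degree (up an octave) is B#.
From E# to B# is 19 semitones, exactly the perfect twelfth.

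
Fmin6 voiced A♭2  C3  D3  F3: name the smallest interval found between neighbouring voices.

major 2nd

Adjacent intervals: A♭2→C3 = major third; C3→D3 = major second; D3→F3 = minor third.
The smallest is C3 to D3, a major second (2 semitones).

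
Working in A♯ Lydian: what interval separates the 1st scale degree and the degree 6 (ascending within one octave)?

M6

The scale runs A♯ B♯ C𝄪 D𝄪 E♯ F𝄪 G𝄪.
The 1st scale degree is A♯ and the degree 6 is F𝄪.
Counting 6 letters and 9 half steps from A♯ gives a major sixth.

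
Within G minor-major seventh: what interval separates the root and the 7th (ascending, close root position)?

G minor-major seventh: G Bb D F#.
The root is G and the 7th is F#.
Counting 7 letters and 11 half steps from G gives a major seventh.

major seventh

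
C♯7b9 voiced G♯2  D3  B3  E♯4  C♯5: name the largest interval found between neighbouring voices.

major sixth

Adjacent intervals: G♯2→D3 = diminished fifth; D3→B3 = major sixth; B3→E♯4 = augmented fourth; E♯4→C♯5 = minor sixth.
The largest is D3 to B3, a major sixth (9 semitones).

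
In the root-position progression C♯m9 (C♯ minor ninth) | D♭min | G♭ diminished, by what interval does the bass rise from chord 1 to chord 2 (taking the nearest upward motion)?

d2

The roots are C♯ and D♭.
2 letter names make it a second; at 0 semitones (a whole step narrower than major) the quality is diminished.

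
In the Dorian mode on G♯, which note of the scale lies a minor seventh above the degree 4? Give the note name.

The scale is G♯ A♯ B C♯ D♯ E♯ F♯.
The degree 4 is C♯; a minor seventh above that is B — scale degree 3.

B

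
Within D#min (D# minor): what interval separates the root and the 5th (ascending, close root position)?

The chord tones of D#min are D#–F#–A#.
That puts D# below A#.
D# up to A# spans 5 letter names and 7 semitones — a perfect fifth.

perfect fifth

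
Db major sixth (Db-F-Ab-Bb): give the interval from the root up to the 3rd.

Root = Db; 3rd = F.
Db up to F spans 3 letter names and 4 semitones — a major third.

major third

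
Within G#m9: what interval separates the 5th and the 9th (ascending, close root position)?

perfect 5th

The chord tones of G#m9 (G# minor ninth) are G# B D# F# A#.
So we need the interval from D# up to A#.
D# up to A# spans 5 letter names and 7 semitones — a perfect fifth.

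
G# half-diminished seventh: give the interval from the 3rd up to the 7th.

perfect fifth

G#ø (G# half-diminished seventh) is spelled G#, B, D, F#.
That puts B below F#.
From B to F# is 7 semitones, exactly the perfect fifth.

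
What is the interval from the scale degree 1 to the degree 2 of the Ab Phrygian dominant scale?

The scale runs Ab Bbb C Db Eb Fb Gb.
So we need the interval from Ab up to Bbb.
Ab up to Bbb is 1 semitone, a half step narrower than a major second, so the interval is minor.

minor second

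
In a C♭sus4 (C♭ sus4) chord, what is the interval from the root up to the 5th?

Spelling the chord: C♭, F♭, G♭.
Root = C♭; 5th = G♭.
C♭ up to G♭ spans 5 letter names and 7 semitones — a perfect fifth.

P5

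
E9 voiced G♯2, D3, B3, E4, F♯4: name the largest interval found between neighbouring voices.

Adjacent intervals: G♯2→D3 = diminished fifth; D3→B3 = major sixth; B3→E4 = perfect fourth; E4→F♯4 = major second.
The largest is D3 to B3, a major sixth (9 semitones).

major sixth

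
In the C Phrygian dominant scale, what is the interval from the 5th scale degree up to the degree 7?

C phrygian dominant: C Db E F G Ab Bb.
So we need the interval from G up to Bb.
3 letter names make it a third; at 3 semitones (a half step narrower than major) the quality is minor.

minor 3rd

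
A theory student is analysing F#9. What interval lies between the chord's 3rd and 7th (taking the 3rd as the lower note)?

The chord tones of F# dominant ninth are F# A# C# E G#.
3rd = A#; 7th = E.
From A# to E: 6 semitones over a fifth = diminished.

diminished 5th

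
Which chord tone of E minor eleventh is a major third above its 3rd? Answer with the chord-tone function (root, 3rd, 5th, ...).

Em11 (E minor eleventh): E–G–B–D–F♯–A.
The 3rd is G. A major third above G is B.
B is the chord's 5th.

5th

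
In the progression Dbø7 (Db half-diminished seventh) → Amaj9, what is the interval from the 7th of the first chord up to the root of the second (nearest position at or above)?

A6

Dbø7 (Db half-diminished seventh) has Cb as its 7th, and Amaj9 has A as its root.
Cb up to A is 10 semitones, a half step wider than a major sixth, so the interval is augmented.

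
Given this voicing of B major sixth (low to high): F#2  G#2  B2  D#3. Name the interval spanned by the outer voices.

The outer voices are F#2 and D#3.
F# up to D# spans 6 letter names and 9 semitones — a major sixth.

major 6th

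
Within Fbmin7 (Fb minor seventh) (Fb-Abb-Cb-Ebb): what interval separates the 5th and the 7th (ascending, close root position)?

minor 3rd

So we need the interval from Cb up to Ebb.
From Cb to Ebb: 3 semitones over a third = minor.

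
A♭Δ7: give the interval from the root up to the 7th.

M7

The chord tones of A♭ major seventh are A♭-C-E♭-G.
Root = A♭; 7th = G.
A♭ up to G spans 7 letter names and 11 semitones — a major seventh.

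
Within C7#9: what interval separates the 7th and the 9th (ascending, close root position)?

Spelling the chord: C E G B♭ D♯.
The 7th is B♭ and the 9th is D♯.
From B♭ to D♯: 5 semitones over a third = augmented.

augmented third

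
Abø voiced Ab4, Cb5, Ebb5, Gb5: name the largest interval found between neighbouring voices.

Adjacent intervals: Ab4→Cb5 = minor third; Cb5→Ebb5 = minor third; Ebb5→Gb5 = major third.
The largest is Ebb5 to Gb5, a major third (4 semitones).

major third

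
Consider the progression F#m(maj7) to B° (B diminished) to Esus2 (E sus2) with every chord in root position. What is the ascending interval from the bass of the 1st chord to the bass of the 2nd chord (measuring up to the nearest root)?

P4

The roots are F# and B.
From F# to B is 5 semitones, exactly the perfect fourth.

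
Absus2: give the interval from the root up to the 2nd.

M2

The chord tones of Ab sus2 are Ab–Bb–Eb.
That puts Ab below Bb.
Counting 2 letters and 2 half steps from Ab gives a major second.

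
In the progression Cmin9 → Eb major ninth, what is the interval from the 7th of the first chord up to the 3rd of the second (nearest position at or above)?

major sixth

Cmin9 has Bb as its 7th, and Eb major ninth has G as its 3rd.
Counting 6 letters and 9 half steps from Bb gives a major sixth.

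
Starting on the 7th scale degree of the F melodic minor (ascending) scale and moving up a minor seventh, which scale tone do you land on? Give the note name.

The scale is F G Ab Bb C D E.
The 7th scale degree is E; a minor seventh above that is D — scale degree 6.

D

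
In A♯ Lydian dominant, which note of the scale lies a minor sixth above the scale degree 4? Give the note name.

The scale is A♯ B♯ C𝄪 D𝄪 E♯ F𝄪 G♯.
The scale degree 4 is D𝄪; a minor sixth above that is B♯ — scale degree 2.

B#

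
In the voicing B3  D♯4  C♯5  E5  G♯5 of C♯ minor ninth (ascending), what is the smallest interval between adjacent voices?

minor third

Adjacent intervals: B3→D♯4 = major third; D♯4→C♯5 = minor seventh; C♯5→E5 = minor third; E5→G♯5 = major third.
The smallest is C♯5 to E5, a minor third (3 semitones).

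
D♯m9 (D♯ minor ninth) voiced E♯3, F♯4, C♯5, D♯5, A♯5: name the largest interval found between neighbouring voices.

minor 9th

Adjacent intervals: E♯3→F♯4 = minor ninth; F♯4→C♯5 = perfect fifth; C♯5→D♯5 = major second; D♯5→A♯5 = perfect fifth.
The largest is E♯3 to F♯4, a minor ninth (13 semitones).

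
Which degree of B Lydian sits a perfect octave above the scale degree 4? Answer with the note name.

E#

The scale is B C# D# E# F# G# A#.
The scale degree 4 is E#; a perfect octave above that is E# — scale degree 4.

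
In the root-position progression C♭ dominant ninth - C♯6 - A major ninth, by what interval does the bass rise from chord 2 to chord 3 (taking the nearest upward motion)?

The roots are C♯ and A.
6 letter names make it a sixth; at 8 semitones (a half step narrower than major) the quality is minor.

minor 6th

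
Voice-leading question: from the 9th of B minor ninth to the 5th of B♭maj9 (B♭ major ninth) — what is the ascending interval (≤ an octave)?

B minor ninth has C♯ as its 9th, and B♭maj9 (B♭ major ninth) has F as its 5th.
C♯ up to F is 4 semitones, a half step narrower than a perfect fourth, so the interval is diminished.

diminished fourth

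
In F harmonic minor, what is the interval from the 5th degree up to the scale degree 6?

minor second

The scale runs F G A♭ B♭ C D♭ E.
The 5th degree is C and the scale degree 6 is D♭.
2 letter names make it a second; at 1 semitone (a half step narrower than major) the quality is minor.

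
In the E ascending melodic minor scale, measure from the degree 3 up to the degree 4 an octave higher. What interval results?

The scale runs E F# G A B C# D#.
So we need the interval from G up to A.
G up to A spans 9 letter names and 14 semitones — a major ninth.

major 9th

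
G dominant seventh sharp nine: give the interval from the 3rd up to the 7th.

Spelling the chord: G-B-D-F-A♯.
That puts B below F.
5 letter names make it a fifth; at 6 semitones (a half step narrower than perfect) the quality is diminished.
That tritone between 3rd and 7th is what gives the dominant seventh its pull toward resolution.

diminished 5th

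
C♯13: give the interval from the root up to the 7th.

Spelling the chord: C♯ E♯ G♯ B D♯ A♯.
That puts C♯ below B.
7 letter names make it a seventh; at 10 semitones (a half step narrower than major) the quality is minor.

minor seventh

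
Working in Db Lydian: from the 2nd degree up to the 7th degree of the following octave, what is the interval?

major 13th

Spelling Db Lydian: Db Eb F G Ab Bb C.
2nd degree = Eb; scale degree 7 (up an octave) = C.
Counting 13 letters and 21 half steps from Eb gives a major thirteenth.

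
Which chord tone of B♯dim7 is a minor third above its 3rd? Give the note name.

B♯°7 is spelled B♯ D♯ F♯ A.
The 3rd is D♯. A minor third above D♯ is F♯.
F♯ is the chord's 5th.

F#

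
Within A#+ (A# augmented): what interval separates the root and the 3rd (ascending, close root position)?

A#aug (A# augmented) is spelled A#, C##, E##.
The root is A# and the 3rd is C##.
A# up to C## spans 3 letter names and 4 semitones — a major third.

major third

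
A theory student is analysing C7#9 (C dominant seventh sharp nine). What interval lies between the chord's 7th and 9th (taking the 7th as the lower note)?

augmented third

The chord tones of C7#9 (C dominant seventh sharp nine) are C E G Bb D#.
So we need the interval from Bb up to D#.
From Bb to D#: 5 semitones over a third = augmented.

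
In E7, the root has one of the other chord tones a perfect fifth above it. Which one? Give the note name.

B

Spelling the chord: E–G♯–B–D.
The root is E. A perfect fifth above E is B.
B is the chord's 5th.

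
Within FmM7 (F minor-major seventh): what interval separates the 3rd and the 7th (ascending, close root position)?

A5

The chord tones of FmM7 (F minor-major seventh) are F-A♭-C-E.
The 3rd is A♭ and the 7th is E.
A♭ up to E is 8 semitones, a half step wider than a perfect fifth, so the interval is augmented.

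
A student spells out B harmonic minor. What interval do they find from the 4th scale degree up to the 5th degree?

Spelling B harmonic minor: B C♯ D E F♯ G A♯.
So we need the interval from E up to F♯.
Counting 2 letters and 2 half steps from E gives a major second.

major 2nd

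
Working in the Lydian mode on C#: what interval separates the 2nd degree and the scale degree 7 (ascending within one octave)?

major sixth

The scale runs C# D# E# F## G# A# B#.
The 2nd degree is D# and the 7th scale degree is B#.
D# up to B# spans 6 letter names and 9 semitones — a major sixth.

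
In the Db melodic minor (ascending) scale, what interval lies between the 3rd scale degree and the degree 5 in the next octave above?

major tenth

Spelling the Db melodic minor (ascending) scale: Db Eb Fb Gb Ab Bb C.
That puts Fb below Ab.
Fb up to Ab spans 10 letter names and 16 semitones — a major tenth.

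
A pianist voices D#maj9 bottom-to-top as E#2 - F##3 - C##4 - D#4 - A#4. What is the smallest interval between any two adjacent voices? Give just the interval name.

Adjacent intervals: E#2→F##3 = major ninth; F##3→C##4 = perfect fifth; C##4→D#4 = minor second; D#4→A#4 = perfect fifth.
The smallest is C##4 to D#4, a minor second (1 semitone).

minor 2nd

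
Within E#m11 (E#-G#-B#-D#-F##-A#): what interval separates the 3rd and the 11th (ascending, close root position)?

major 9th

The 3rd is G# and the 11th is A#.
G# up to A# spans 9 letter names and 14 semitones — a major ninth.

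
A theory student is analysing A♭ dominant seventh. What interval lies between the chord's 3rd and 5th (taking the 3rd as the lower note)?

Spelling the chord: A♭ C E♭ G♭.
That puts C below E♭.
From C to E♭: 3 semitones over a third = minor.

minor third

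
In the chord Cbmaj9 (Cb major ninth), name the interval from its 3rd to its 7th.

perfect fifth

Cbmaj9 is spelled Cb-Eb-Gb-Bb-Db.
The 3rd is Eb and the 7th is Bb.
From Eb to Bb is 7 semitones, exactly the perfect fifth.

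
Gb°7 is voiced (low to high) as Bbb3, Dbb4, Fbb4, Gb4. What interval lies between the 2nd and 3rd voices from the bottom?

m3

Those voices are Dbb4 and Fbb4.
Dbb up to Fbb is 3 semitones, a half step narrower than a major third, so the interval is minor.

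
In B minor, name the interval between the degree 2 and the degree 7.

minor sixth

Spelling B minor: B C# D E F# G A.
The degree 2 is C# and the degree 7 is A.
From C# to A: 8 semitones over a sixth = minor.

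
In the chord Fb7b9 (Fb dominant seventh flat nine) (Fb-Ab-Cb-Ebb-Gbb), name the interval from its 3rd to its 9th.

d7

3rd = Ab; 9th = Gbb.
From Ab to Gbb: 9 semitones over a seventh = diminished.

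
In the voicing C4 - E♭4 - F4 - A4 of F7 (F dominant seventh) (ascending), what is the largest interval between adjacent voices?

M3

Adjacent intervals: C4→E♭4 = minor third; E♭4→F4 = major second; F4→A4 = major third.
The largest is F4 to A4, a major third (4 semitones).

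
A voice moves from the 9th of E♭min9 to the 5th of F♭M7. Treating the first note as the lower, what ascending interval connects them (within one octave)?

diminished 5th

E♭min9 has F as its 9th, and F♭M7 has C♭ as its 5th.
From F to C♭: 6 semitones over a fifth = diminished.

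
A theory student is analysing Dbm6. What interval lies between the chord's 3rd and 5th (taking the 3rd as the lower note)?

The chord tones of Db minor sixth are Db Fb Ab Bb.
The 3rd is Fb and the 5th is Ab.
From Fb to Ab is 4 semitones, exactly the major third.

major 3rd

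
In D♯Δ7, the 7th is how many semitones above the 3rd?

7

D♯ major seventh is spelled D♯-F𝄪-A♯-C𝄪.
F𝄪 to C𝄪 is a perfect fifth: 7 semitones.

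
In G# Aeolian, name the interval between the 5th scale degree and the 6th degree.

m2

Spelling G# Aeolian: G# A# B C# D# E F#.
5th scale degree = D#; scale degree 6 = E.
2 letter names make it a second; at 1 semitone (a half step narrower than major) the quality is minor.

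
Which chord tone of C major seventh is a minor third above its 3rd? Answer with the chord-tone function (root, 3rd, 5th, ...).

CM7: C E G B.
The 3rd is E. A minor third above E is G.
G is the chord's 5th.

5th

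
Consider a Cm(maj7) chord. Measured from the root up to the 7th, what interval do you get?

major seventh

CmM7: C E♭ G B.
That puts C below B.
From C to B is 11 semitones, exactly the major seventh.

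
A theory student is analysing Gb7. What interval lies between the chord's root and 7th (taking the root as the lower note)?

Gb7 is spelled Gb, Bb, Db, Fb.
That puts Gb below Fb.
Gb up to Fb is 10 semitones, a half step narrower than a major seventh, so the interval is minor.

minor seventh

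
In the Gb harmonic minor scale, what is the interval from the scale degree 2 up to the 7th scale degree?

major 6th

Spelling the Gb harmonic minor scale: Gb Ab Bbb Cb Db Ebb F.
That puts Ab below F.
Counting 6 letters and 9 half steps from Ab gives a major sixth.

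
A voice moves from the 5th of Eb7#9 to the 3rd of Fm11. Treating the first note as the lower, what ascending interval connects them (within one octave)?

minor seventh

Eb7#9 has Bb as its 5th, and Fm11 has Ab as its 3rd.
7 letter names make it a seventh; at 10 semitones (a half step narrower than major) the quality is minor.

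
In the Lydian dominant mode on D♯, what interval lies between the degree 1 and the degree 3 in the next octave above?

The scale runs D♯ E♯ F𝄪 G𝄪 A♯ B♯ C♯.
So we need the interval from D♯ up to F𝄪.
Counting 10 letters and 16 half steps from D♯ gives a major tenth.

major 10th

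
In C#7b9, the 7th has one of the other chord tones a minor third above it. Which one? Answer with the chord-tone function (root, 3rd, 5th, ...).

C#7b9 is spelled C#–E#–G#–B–D.
The 7th is B. A minor third above B is D.
D is the chord's 9th.

9th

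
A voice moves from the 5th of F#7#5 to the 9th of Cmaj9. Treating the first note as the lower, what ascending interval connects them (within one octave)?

diminished 2nd

F#7#5 has C## as its 5th, and Cmaj9 has D as its 9th.
2 letter names make it a second; at 0 semitones (a whole step narrower than major) the quality is diminished.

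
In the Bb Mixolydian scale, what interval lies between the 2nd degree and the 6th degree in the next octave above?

P12

Spelling the Bb Mixolydian scale: Bb C D Eb F G Ab.
So we need the interval from C up to G.
From C to G is 19 semitones, exactly the perfect twelfth.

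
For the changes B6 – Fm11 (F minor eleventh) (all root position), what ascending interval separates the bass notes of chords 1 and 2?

diminished fifth

The roots are B and F.
From B to F: 6 semitones over a fifth = diminished.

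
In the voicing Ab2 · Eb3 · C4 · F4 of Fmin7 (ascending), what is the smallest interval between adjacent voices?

perfect fourth

Adjacent intervals: Ab2→Eb3 = perfect fifth; Eb3→C4 = major sixth; C4→F4 = perfect fourth.
The smallest is C4 to F4, a perfect fourth (5 semitones).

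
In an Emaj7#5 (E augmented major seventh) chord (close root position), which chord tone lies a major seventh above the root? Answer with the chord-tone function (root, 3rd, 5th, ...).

Emaj7#5 (E augmented major seventh): E–G#–B#–D#.
The root is E. A major seventh above E is D#.
D# is the chord's 7th.

7th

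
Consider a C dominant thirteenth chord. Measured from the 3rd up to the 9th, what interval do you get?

Spelling the chord: C, E, G, Bb, D, A.
3rd = E; 9th = D.
From E to D: 10 semitones over a seventh = minor.

m7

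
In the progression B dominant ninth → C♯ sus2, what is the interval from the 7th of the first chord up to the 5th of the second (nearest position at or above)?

major seventh

The 7th of B dominant ninth is A; the 5th of C♯ sus2 is G♯.
Counting 7 letters and 11 half steps from A gives a major seventh.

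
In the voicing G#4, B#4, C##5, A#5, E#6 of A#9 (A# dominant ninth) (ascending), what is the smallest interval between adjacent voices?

major 2nd

Adjacent intervals: G#4→B#4 = major third; B#4→C##5 = major second; C##5→A#5 = minor sixth; A#5→E#6 = perfect fifth.
The smallest is B#4 to C##5, a major second (2 semitones).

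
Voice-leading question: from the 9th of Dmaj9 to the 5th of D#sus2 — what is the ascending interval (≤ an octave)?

augmented fourth

Dmaj9 has E as its 9th, and D#sus2 has A# as its 5th.
E up to A# is 6 semitones, a half step wider than a perfect fourth, so the interval is augmented.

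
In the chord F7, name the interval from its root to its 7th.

Spelling the chord: F A C Eb.
So we need the interval from F up to Eb.
From F to Eb: 10 semitones over a seventh = minor.

minor seventh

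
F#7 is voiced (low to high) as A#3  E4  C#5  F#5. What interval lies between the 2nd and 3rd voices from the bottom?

M6

Those voices are E4 and C#5.
From E to C# is 9 semitones, exactly the major sixth.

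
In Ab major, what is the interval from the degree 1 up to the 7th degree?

major seventh

Spelling Ab major: Ab Bb C Db Eb F G.
That puts Ab below G.
From Ab to G is 11 semitones, exactly the major seventh.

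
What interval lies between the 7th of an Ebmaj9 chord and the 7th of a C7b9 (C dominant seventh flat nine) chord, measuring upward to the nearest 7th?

The 7th of Ebmaj9 is D; the 7th of C7b9 (C dominant seventh flat nine) is Bb.
D up to Bb is 8 semitones, a half step narrower than a major sixth, so the interval is minor.

minor sixth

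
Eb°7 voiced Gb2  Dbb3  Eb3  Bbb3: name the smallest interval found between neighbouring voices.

A2

Adjacent intervals: Gb2→Dbb3 = diminished fifth; Dbb3→Eb3 = augmented second; Eb3→Bbb3 = diminished fifth.
The smallest is Dbb3 to Eb3, an augmented second (3 semitones).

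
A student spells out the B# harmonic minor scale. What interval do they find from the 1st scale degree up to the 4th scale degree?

The scale runs B# C## D# E# F## G# A##.
So we need the interval from B# up to E#.
From B# to E# is 5 semitones, exactly the perfect fourth.

perfect fourth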